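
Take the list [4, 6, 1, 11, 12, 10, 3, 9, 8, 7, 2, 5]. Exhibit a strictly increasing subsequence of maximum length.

4, 6, 11, 12

Patience tails give the LIS length; then backtrack through the dp parents:
4 → extends → [4]
6 → extends → [4, 6]
1 → replaces 4 → [1, 6]
11 → extends → [1, 6, 11]
12 → extends → [1, 6, 11, 12]
10 → replaces 11 → [1, 6, 10, 12]
3 → replaces 6 → [1, 3, 10, 12]
9 → replaces 10 → [1, 3, 9, 12]
8 → replaces 9 → [1, 3, 8, 12]
7 → replaces 8 → [1, 3, 7, 12]
2 → replaces 3 → [1, 2, 7, 12]
5 → replaces 7 → [1, 2, 5, 12]
Length 4; one witness is 4, 6, 11, 12.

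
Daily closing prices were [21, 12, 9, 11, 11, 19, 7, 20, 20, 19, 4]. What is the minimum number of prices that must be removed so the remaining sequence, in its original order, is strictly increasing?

Fewest deletions = n − (longest strictly increasing subsequence).
Patience tails:
21 → extends → [21]
12 → replaces 21 → [12]
9 → replaces 12 → [9]
11 → extends → [9, 11]
11 → already a tail → [9, 11]
19 → extends → [9, 11, 19]
7 → replaces 9 → [7, 11, 19]
20 → extends → [7, 11, 19, 20]
20 → already a tail → [7, 11, 19, 20]
19 → already a tail → [7, 11, 19, 20]
4 → replaces 7 → [4, 11, 19, 20]
Longest strictly increasing subsequence has length 4, so deletions = 11 − 4 = 7.

7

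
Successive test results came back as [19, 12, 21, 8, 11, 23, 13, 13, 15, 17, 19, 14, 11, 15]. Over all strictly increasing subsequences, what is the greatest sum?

83

Let S[i] be the best sum of a strictly increasing subsequence ending at i:
i:      1  2  3  4  5  6  7  8  9 10 11 12 13 14
a[i]:  19 12 21  8 11 23 13 13 15 17 19 14 11 15
S:     19 12 40  8 19 63 32 32 47 64 83 46 19 61
Maximum is 83 (e.g. 8 + 11 + 13 + 15 + 17 + 19).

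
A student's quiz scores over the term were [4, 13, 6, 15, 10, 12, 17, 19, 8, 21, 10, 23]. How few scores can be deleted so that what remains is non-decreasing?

4

Fewest deletions = n − (longest non-decreasing subsequence).
i:      1  2  3  4  5  6  7  8  9 10 11 12
a[i]:   4 13  6 15 10 12 17 19  8 21 10 23
dp:     1  2  2  3  3  4  5  6  3  7  4  8
max dp = 8, so deletions = 12 − 8 = 4.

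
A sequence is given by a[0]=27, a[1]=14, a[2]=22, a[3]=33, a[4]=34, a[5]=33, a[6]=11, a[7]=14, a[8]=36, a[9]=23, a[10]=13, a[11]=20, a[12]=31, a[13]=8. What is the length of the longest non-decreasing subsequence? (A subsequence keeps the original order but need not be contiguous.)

Let dp[i] be the length of the longest such subsequence ending at index i:
i:      0  1  2  3  4  5  6  7  8  9 10 11 12 13
a[i]:  27 14 22 33 34 33 11 14 36 23 13 20 31  8
dp:     1  1  2  3  4  4  1  2  5  3  2  3  4  1
Maximum dp value is 5.

5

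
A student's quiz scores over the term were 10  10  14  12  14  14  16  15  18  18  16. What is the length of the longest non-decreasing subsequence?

8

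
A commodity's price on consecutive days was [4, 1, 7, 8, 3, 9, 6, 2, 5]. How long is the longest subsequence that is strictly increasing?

4

Let dp[i] be the length of the longest such subsequence ending at index i:
i:     1 2 3 4 5 6 7 8 9
a[i]:  4 1 7 8 3 9 6 2 5
dp:    1 1 2 3 2 4 3 2 3
Maximum dp value is 4.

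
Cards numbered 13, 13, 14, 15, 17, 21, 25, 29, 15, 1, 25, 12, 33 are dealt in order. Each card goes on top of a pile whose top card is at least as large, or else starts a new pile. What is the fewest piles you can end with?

8

Place each on the leftmost legal pile:
13 → new pile 1 (tops now [13])
13 → pile 1 (tops now [13])
14 → new pile 2 (tops now [13, 14])
15 → new pile 3 (tops now [13, 14, 15])
17 → new pile 4 (tops now [13, 14, 15, 17])
21 → new pile 5 (tops now [13, 14, 15, 17, 21])
25 → new pile 6 (tops now [13, 14, 15, 17, 21, 25])
29 → new pile 7 (tops now [13, 14, 15, 17, 21, 25, 29])
15 → pile 3 (tops now [13, 14, 15, 17, 21, 25, 29])
1 → pile 1 (tops now [1, 14, 15, 17, 21, 25, 29])
25 → pile 6 (tops now [1, 14, 15, 17, 21, 25, 29])
12 → pile 2 (tops now [1, 12, 15, 17, 21, 25, 29])
33 → new pile 8 (tops now [1, 12, 15, 17, 21, 25, 29, 33])
Eight piles.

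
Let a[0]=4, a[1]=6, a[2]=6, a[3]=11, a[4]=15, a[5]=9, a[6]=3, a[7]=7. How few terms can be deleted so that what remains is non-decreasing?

Fewest deletions = n − (longest non-decreasing subsequence).
i:      0  1  2  3  4  5  6  7
a[i]:   4  6  6 11 15  9  3  7
dp:     1  2  3  4  5  4  1  4
max dp = 5, so deletions = 8 − 5 = 3.

3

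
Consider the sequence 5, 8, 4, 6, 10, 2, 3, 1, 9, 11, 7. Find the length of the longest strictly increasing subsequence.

4

Track the smallest tail for each achievable length (strict):
5 → extends → [5]
8 → extends → [5, 8]
4 → replaces 5 → [4, 8]
6 → replaces 8 → [4, 6]
10 → extends → [4, 6, 10]
2 → replaces 4 → [2, 6, 10]
3 → replaces 6 → [2, 3, 10]
1 → replaces 2 → [1, 3, 10]
9 → replaces 10 → [1, 3, 9]
11 → extends → [1, 3, 9, 11]
7 → replaces 9 → [1, 3, 7, 11]
Four tails, so the longest strictly increasing subsequence has length 4 (e.g. 5, 8, 10, 11).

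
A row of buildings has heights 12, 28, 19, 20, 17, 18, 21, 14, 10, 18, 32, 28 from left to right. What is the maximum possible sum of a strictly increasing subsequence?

104

Let S[i] be the best sum of a strictly increasing subsequence ending at i:
i:       1   2   3   4   5   6   7   8   9  10  11  12
a[i]:   12  28  19  20  17  18  21  14  10  18  32  28
S:      12  40  31  51  29  47  72  26  10  47 104 100
Maximum is 104 (e.g. 12 + 19 + 20 + 21 + 32).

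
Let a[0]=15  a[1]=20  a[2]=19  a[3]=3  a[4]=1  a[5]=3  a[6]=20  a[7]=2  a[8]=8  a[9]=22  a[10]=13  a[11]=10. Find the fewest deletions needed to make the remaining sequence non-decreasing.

8

Fewest deletions = n − (longest non-decreasing subsequence).
i:      0  1  2  3  4  5  6  7  8  9 10 11
a[i]:  15 20 19  3  1  3 20  2  8 22 13 10
dp:     1  2  2  1  1  2  3  2  3  4  4  4
max dp = 4, so deletions = 12 − 4 = 8.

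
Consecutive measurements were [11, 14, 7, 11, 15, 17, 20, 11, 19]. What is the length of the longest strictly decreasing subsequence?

Negate each value so 'decreasing' becomes 'increasing', then run patience tails on the negated sequence:
-11 → extends → [-11]
-14 → replaces -11 → [-14]
-7 → extends → [-14, -7]
-11 → replaces -7 → [-14, -11]
-15 → replaces -14 → [-15, -11]
-17 → replaces -15 → [-17, -11]
-20 → replaces -17 → [-20, -11]
-11 → already a tail → [-20, -11]
-19 → replaces -11 → [-20, -19]
Two tails, so the longest strictly decreasing subsequence of the original has length 2.

2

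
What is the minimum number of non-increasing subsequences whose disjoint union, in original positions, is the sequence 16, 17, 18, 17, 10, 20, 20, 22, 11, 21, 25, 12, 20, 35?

The minimum number of non-increasing subsequences covering a sequence equals the length of its longest strictly increasing subsequence.
LIS length is 7 (e.g. 16, 17, 18, 20, 22, 25, 35), so 7 piles are needed.

7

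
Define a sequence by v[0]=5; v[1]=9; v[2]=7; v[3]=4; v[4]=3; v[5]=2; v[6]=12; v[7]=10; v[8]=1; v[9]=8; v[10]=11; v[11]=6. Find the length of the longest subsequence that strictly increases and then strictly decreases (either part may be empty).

inc[i] = longest strictly increasing subsequence ending at i; dec[i] = longest strictly decreasing subsequence starting at i:
i:      0  1  2  3  4  5  6  7  8  9 10 11
v[i]:   5  9  7  4  3  2 12 10  1  8 11  6
inc:    1  2  2  1  1  1  3  3  1  3  4  2
dec:    5  6  5  4  3  2  4  3  1  2  2  1
Best peak at i=1 (value 9): inc=2, dec=6, length 2+6−1 = 7.

7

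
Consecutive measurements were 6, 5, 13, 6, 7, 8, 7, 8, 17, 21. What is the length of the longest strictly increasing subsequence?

Track the smallest tail for each achievable length (strict):
6 → extends → [6]
5 → replaces 6 → [5]
13 → extends → [5, 13]
6 → replaces 13 → [5, 6]
7 → extends → [5, 6, 7]
8 → extends → [5, 6, 7, 8]
7 → already a tail → [5, 6, 7, 8]
8 → already a tail → [5, 6, 7, 8]
17 → extends → [5, 6, 7, 8, 17]
21 → extends → [5, 6, 7, 8, 17, 21]
Six tails, so the longest strictly increasing subsequence has length 6 (e.g. 5, 6, 7, 8, 17, 21).

6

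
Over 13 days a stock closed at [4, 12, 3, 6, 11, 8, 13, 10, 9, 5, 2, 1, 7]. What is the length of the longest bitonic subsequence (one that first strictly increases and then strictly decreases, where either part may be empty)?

inc[i] = longest strictly increasing subsequence ending at i; dec[i] = longest strictly decreasing subsequence starting at i:
i:      1  2  3  4  5  6  7  8  9 10 11 12 13
a[i]:   4 12  3  6 11  8 13 10  9  5  2  1  7
inc:    1  2  1  2  3  3  4  4  4  2  1  1  3
dec:    4  7  3  4  6  4  6  5  4  3  2  1  1
Best peak at i=7 (value 13): inc=4, dec=6, length 4+6−1 = 9.

9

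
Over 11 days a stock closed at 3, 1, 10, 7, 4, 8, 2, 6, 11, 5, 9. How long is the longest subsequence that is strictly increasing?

4

Track the smallest tail for each achievable length (strict):
3 → extends → [3]
1 → replaces 3 → [1]
10 → extends → [1, 10]
7 → replaces 10 → [1, 7]
4 → replaces 7 → [1, 4]
8 → extends → [1, 4, 8]
2 → replaces 4 → [1, 2, 8]
6 → replaces 8 → [1, 2, 6]
11 → extends → [1, 2, 6, 11]
5 → replaces 6 → [1, 2, 5, 11]
9 → replaces 11 → [1, 2, 5, 9]
Four tails, so the longest strictly increasing subsequence has length 4 (e.g. 3, 7, 8, 11).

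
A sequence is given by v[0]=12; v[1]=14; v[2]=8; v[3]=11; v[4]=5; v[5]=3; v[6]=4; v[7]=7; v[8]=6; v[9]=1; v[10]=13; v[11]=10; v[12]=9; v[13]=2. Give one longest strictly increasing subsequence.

3, 4, 7, 13

Patience tails give the LIS length; then backtrack through the dp parents:
12 → extends → [12]
14 → extends → [12, 14]
8 → replaces 12 → [8, 14]
11 → replaces 14 → [8, 11]
5 → replaces 8 → [5, 11]
3 → replaces 5 → [3, 11]
4 → replaces 11 → [3, 4]
7 → extends → [3, 4, 7]
6 → replaces 7 → [3, 4, 6]
1 → replaces 3 → [1, 4, 6]
13 → extends → [1, 4, 6, 13]
10 → replaces 13 → [1, 4, 6, 10]
9 → replaces 10 → [1, 4, 6, 9]
2 → replaces 4 → [1, 2, 6, 9]
Length 4; one witness is 3, 4, 7, 13.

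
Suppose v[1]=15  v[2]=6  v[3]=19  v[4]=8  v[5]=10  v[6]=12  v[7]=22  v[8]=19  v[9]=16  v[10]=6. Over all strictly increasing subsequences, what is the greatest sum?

58

Let S[i] be the best sum of a strictly increasing subsequence ending at i:
i:      1  2  3  4  5  6  7  8  9 10
v[i]:  15  6 19  8 10 12 22 19 16  6
S:     15  6 34 14 24 36 58 55 52  6
Maximum is 58 (e.g. 6 + 8 + 10 + 12 + 22).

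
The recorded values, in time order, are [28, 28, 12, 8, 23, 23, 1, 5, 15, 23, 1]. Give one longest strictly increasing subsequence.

Patience tails give the LIS length; then backtrack through the dp parents:
28 → extends → [28]
28 → already a tail → [28]
12 → replaces 28 → [12]
8 → replaces 12 → [8]
23 → extends → [8, 23]
23 → already a tail → [8, 23]
1 → replaces 8 → [1, 23]
5 → replaces 23 → [1, 5]
15 → extends → [1, 5, 15]
23 → extends → [1, 5, 15, 23]
1 → already a tail → [1, 5, 15, 23]
Length 4; one witness is 1, 5, 15, 23.

1, 5, 15, 23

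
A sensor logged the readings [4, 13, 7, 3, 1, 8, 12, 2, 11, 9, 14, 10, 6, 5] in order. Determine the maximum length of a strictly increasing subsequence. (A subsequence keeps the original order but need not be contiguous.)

5

Track the smallest tail for each achievable length (strict):
4 → extends → [4]
13 → extends → [4, 13]
7 → replaces 13 → [4, 7]
3 → replaces 4 → [3, 7]
1 → replaces 3 → [1, 7]
8 → extends → [1, 7, 8]
12 → extends → [1, 7, 8, 12]
2 → replaces 7 → [1, 2, 8, 12]
11 → replaces 12 → [1, 2, 8, 11]
9 → replaces 11 → [1, 2, 8, 9]
14 → extends → [1, 2, 8, 9, 14]
10 → replaces 14 → [1, 2, 8, 9, 10]
6 → replaces 8 → [1, 2, 6, 9, 10]
5 → replaces 6 → [1, 2, 5, 9, 10]
Five tails, so the longest strictly increasing subsequence has length 5 (e.g. 4, 7, 8, 12, 14).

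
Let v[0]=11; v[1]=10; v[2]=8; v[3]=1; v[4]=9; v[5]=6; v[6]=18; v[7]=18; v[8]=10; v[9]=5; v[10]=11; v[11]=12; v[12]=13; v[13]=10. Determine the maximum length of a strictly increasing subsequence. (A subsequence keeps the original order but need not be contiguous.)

6

Let dp[i] be the length of the longest such subsequence ending at index i:
i:      0  1  2  3  4  5  6  7  8  9 10 11 12 13
v[i]:  11 10  8  1  9  6 18 18 10  5 11 12 13 10
dp:     1  1  1  1  2  2  3  3  3  2  4  5  6  3
Maximum dp value is 6.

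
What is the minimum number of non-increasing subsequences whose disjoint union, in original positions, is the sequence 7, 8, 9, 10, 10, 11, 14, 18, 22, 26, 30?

10

Place each on the leftmost legal pile:
7 → new pile 1 (tops now [7])
8 → new pile 2 (tops now [7, 8])
9 → new pile 3 (tops now [7, 8, 9])
10 → new pile 4 (tops now [7, 8, 9, 10])
10 → pile 4 (tops now [7, 8, 9, 10])
11 → new pile 5 (tops now [7, 8, 9, 10, 11])
14 → new pile 6 (tops now [7, 8, 9, 10, 11, 14])
18 → new pile 7 (tops now [7, 8, 9, 10, 11, 14, 18])
22 → new pile 8 (tops now [7, 8, 9, 10, 11, 14, 18, 22])
26 → new pile 9 (tops now [7, 8, 9, 10, 11, 14, 18, 22, 26])
30 → new pile 10 (tops now [7, 8, 9, 10, 11, 14, 18, 22, 26, 30])
Ten piles.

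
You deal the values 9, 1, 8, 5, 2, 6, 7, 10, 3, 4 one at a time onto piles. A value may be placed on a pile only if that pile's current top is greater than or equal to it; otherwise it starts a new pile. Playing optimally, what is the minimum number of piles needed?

5

Place each on the leftmost legal pile:
9 → new pile 1 (tops now [9])
1 → pile 1 (tops now [1])
8 → new pile 2 (tops now [1, 8])
5 → pile 2 (tops now [1, 5])
2 → pile 2 (tops now [1, 2])
6 → new pile 3 (tops now [1, 2, 6])
7 → new pile 4 (tops now [1, 2, 6, 7])
10 → new pile 5 (tops now [1, 2, 6, 7, 10])
3 → pile 3 (tops now [1, 2, 3, 7, 10])
4 → pile 4 (tops now [1, 2, 3, 4, 10])
Five piles.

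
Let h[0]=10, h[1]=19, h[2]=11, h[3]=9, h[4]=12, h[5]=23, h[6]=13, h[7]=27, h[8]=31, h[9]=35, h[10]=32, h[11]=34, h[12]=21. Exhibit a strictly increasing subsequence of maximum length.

Patience tails give the LIS length; then backtrack through the dp parents:
10 → extends → [10]
19 → extends → [10, 19]
11 → replaces 19 → [10, 11]
9 → replaces 10 → [9, 11]
12 → extends → [9, 11, 12]
23 → extends → [9, 11, 12, 23]
13 → replaces 23 → [9, 11, 12, 13]
27 → extends → [9, 11, 12, 13, 27]
31 → extends → [9, 11, 12, 13, 27, 31]
35 → extends → [9, 11, 12, 13, 27, 31, 35]
32 → replaces 35 → [9, 11, 12, 13, 27, 31, 32]
34 → extends → [9, 11, 12, 13, 27, 31, 32, 34]
21 → replaces 27 → [9, 11, 12, 13, 21, 31, 32, 34]
Length 8; one witness is 10, 11, 12, 23, 27, 31, 32, 34.

10, 11, 12, 23, 27, 31, 32, 34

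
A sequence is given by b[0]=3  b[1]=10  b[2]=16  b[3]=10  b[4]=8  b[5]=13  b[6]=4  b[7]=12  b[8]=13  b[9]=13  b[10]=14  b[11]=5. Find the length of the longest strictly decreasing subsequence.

4

Negate each value so 'decreasing' becomes 'increasing', then run patience tails on the negated sequence:
-3 → extends → [-3]
-10 → replaces -3 → [-10]
-16 → replaces -10 → [-16]
-10 → extends → [-16, -10]
-8 → extends → [-16, -10, -8]
-13 → replaces -10 → [-16, -13, -8]
-4 → extends → [-16, -13, -8, -4]
-12 → replaces -8 → [-16, -13, -12, -4]
-13 → already a tail → [-16, -13, -12, -4]
-13 → already a tail → [-16, -13, -12, -4]
-14 → replaces -13 → [-16, -14, -12, -4]
-5 → replaces -4 → [-16, -14, -12, -5]
Four tails, so the longest strictly decreasing subsequence of the original has length 4.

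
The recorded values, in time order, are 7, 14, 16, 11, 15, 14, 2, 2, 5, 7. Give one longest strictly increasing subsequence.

7, 14, 16

Patience tails give the LIS length; then backtrack through the dp parents:
7 → extends → [7]
14 → extends → [7, 14]
16 → extends → [7, 14, 16]
11 → replaces 14 → [7, 11, 16]
15 → replaces 16 → [7, 11, 15]
14 → replaces 15 → [7, 11, 14]
2 → replaces 7 → [2, 11, 14]
2 → already a tail → [2, 11, 14]
5 → replaces 11 → [2, 5, 14]
7 → replaces 14 → [2, 5, 7]
Length 3; one witness is 7, 14, 16.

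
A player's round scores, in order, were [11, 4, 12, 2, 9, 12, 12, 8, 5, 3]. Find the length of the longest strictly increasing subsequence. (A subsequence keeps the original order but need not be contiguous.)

3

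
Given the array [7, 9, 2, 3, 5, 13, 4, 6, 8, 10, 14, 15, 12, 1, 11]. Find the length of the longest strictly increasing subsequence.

8

Track the smallest tail for each achievable length (strict):
7 → extends → [7]
9 → extends → [7, 9]
2 → replaces 7 → [2, 9]
3 → replaces 9 → [2, 3]
5 → extends → [2, 3, 5]
13 → extends → [2, 3, 5, 13]
4 → replaces 5 → [2, 3, 4, 13]
6 → replaces 13 → [2, 3, 4, 6]
8 → extends → [2, 3, 4, 6, 8]
10 → extends → [2, 3, 4, 6, 8, 10]
14 → extends → [2, 3, 4, 6, 8, 10, 14]
15 → extends → [2, 3, 4, 6, 8, 10, 14, 15]
12 → replaces 14 → [2, 3, 4, 6, 8, 10, 12, 15]
1 → replaces 2 → [1, 3, 4, 6, 8, 10, 12, 15]
11 → replaces 12 → [1, 3, 4, 6, 8, 10, 11, 15]
Eight tails, so the longest strictly increasing subsequence has length 8 (e.g. 2, 3, 5, 6, 8, 10, 14, 15).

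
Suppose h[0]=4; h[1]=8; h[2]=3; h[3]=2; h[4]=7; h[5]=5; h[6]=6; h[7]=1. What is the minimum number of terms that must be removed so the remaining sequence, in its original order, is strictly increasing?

Fewest deletions = n − (longest strictly increasing subsequence).
Patience tails:
4 → extends → [4]
8 → extends → [4, 8]
3 → replaces 4 → [3, 8]
2 → replaces 3 → [2, 8]
7 → replaces 8 → [2, 7]
5 → replaces 7 → [2, 5]
6 → extends → [2, 5, 6]
1 → replaces 2 → [1, 5, 6]
Longest strictly increasing subsequence has length 3, so deletions = 8 − 3 = 5.

5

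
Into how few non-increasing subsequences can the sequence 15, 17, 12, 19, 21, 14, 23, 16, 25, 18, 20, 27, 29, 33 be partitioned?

The minimum number of non-increasing subsequences covering a sequence equals the length of its longest strictly increasing subsequence.
LIS length is 9 (e.g. 15, 17, 19, 21, 23, 25, 27, 29, 33), so 9 piles are needed.

9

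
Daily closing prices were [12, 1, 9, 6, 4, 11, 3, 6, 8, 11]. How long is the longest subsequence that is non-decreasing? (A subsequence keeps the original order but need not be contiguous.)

5

Track the smallest tail for each achievable length (allowing ties):
12 → extends → [12]
1 → replaces 12 → [1]
9 → extends → [1, 9]
6 → replaces 9 → [1, 6]
4 → replaces 6 → [1, 4]
11 → extends → [1, 4, 11]
3 → replaces 4 → [1, 3, 11]
6 → replaces 11 → [1, 3, 6]
8 → extends → [1, 3, 6, 8]
11 → extends → [1, 3, 6, 8, 11]
Five tails, so the longest non-decreasing subsequence has length 5 (e.g. 1, 6, 6, 8, 11).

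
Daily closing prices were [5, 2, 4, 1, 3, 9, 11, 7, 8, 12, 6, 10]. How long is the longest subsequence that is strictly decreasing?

Let dp[i] be the longest strictly decreasing subsequence ending at i:
i:      1  2  3  4  5  6  7  8  9 10 11 12
a[i]:   5  2  4  1  3  9 11  7  8 12  6 10
dp:     1  2  2  3  3  1  1  2  2  1  3  2
Maximum is 3.

3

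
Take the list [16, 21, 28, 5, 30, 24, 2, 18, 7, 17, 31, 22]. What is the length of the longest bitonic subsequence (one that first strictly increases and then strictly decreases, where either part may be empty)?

7

inc[i] = longest strictly increasing subsequence ending at i; dec[i] = longest strictly decreasing subsequence starting at i:
i:      1  2  3  4  5  6  7  8  9 10 11 12
a[i]:  16 21 28  5 30 24  2 18  7 17 31 22
inc:    1  2  3  1  4  3  1  2  2  3  5  4
dec:    3  3  4  2  4  3  1  2  1  1  2  1
Best peak at i=5 (value 30): inc=4, dec=4, length 4+4−1 = 7.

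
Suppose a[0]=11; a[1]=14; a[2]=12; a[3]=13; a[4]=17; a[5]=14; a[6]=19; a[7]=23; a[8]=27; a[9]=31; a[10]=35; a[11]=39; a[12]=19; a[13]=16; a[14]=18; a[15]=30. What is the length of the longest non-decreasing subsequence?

10

Track the smallest tail for each achievable length (allowing ties):
11 → extends → [11]
14 → extends → [11, 14]
12 → replaces 14 → [11, 12]
13 → extends → [11, 12, 13]
17 → extends → [11, 12, 13, 17]
14 → replaces 17 → [11, 12, 13, 14]
19 → extends → [11, 12, 13, 14, 19]
23 → extends → [11, 12, 13, 14, 19, 23]
27 → extends → [11, 12, 13, 14, 19, 23, 27]
31 → extends → [11, 12, 13, 14, 19, 23, 27, 31]
35 → extends → [11, 12, 13, 14, 19, 23, 27, 31, 35]
39 → extends → [11, 12, 13, 14, 19, 23, 27, 31, 35, 39]
19 → replaces 23 → [11, 12, 13, 14, 19, 19, 27, 31, 35, 39]
16 → replaces 19 → [11, 12, 13, 14, 16, 19, 27, 31, 35, 39]
18 → replaces 19 → [11, 12, 13, 14, 16, 18, 27, 31, 35, 39]
30 → replaces 31 → [11, 12, 13, 14, 16, 18, 27, 30, 35, 39]
Ten tails, so the longest non-decreasing subsequence has length 10 (e.g. 11, 12, 13, 17, 19, 23, 27, 31, 35, 39).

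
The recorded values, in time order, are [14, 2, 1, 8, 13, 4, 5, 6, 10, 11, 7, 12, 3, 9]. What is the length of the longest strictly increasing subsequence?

Track the smallest tail for each achievable length (strict):
14 → extends → [14]
2 → replaces 14 → [2]
1 → replaces 2 → [1]
8 → extends → [1, 8]
13 → extends → [1, 8, 13]
4 → replaces 8 → [1, 4, 13]
5 → replaces 13 → [1, 4, 5]
6 → extends → [1, 4, 5, 6]
10 → extends → [1, 4, 5, 6, 10]
11 → extends → [1, 4, 5, 6, 10, 11]
7 → replaces 10 → [1, 4, 5, 6, 7, 11]
12 → extends → [1, 4, 5, 6, 7, 11, 12]
3 → replaces 4 → [1, 3, 5, 6, 7, 11, 12]
9 → replaces 11 → [1, 3, 5, 6, 7, 9, 12]
Seven tails, so the longest strictly increasing subsequence has length 7 (e.g. 2, 4, 5, 6, 10, 11, 12).

7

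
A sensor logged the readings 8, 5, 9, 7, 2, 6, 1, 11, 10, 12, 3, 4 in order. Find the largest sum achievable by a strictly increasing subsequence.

Let S[i] be the best sum of a strictly increasing subsequence ending at i:
i:      1  2  3  4  5  6  7  8  9 10 11 12
a[i]:   8  5  9  7  2  6  1 11 10 12  3  4
S:      8  5 17 12  2 11  1 28 27 40  5  9
Maximum is 40 (e.g. 8 + 9 + 11 + 12).

40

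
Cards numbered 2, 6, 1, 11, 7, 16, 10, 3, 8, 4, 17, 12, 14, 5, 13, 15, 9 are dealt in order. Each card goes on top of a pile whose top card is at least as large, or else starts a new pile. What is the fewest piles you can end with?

7

The minimum number of non-increasing subsequences covering a sequence equals the length of its longest strictly increasing subsequence.
LIS length is 7 (e.g. 2, 6, 7, 10, 12, 14, 15), so 7 piles are needed.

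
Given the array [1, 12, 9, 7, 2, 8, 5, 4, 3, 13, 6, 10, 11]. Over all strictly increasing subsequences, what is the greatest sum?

Let S[i] be the best sum of a strictly increasing subsequence ending at i:
i:      1  2  3  4  5  6  7  8  9 10 11 12 13
a[i]:   1 12  9  7  2  8  5  4  3 13  6 10 11
S:      1 13 10  8  3 16  8  7  6 29 14 26 37
Maximum is 37 (e.g. 1 + 7 + 8 + 10 + 11).

37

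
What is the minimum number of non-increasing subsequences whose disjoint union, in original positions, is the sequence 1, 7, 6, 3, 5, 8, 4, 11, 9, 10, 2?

6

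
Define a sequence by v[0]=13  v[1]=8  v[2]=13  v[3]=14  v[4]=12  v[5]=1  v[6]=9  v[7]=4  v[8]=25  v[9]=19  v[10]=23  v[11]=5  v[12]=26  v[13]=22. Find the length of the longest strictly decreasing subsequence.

4

Let dp[i] be the longest strictly decreasing subsequence ending at i:
i:      0  1  2  3  4  5  6  7  8  9 10 11 12 13
v[i]:  13  8 13 14 12  1  9  4 25 19 23  5 26 22
dp:     1  2  1  1  2  3  3  4  1  2  2  4  1  3
Maximum is 4.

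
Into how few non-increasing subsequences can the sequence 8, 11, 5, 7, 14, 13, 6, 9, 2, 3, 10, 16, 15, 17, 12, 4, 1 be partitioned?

Place each on the leftmost legal pile:
8 → new pile 1 (tops now [8])
11 → new pile 2 (tops now [8, 11])
5 → pile 1 (tops now [5, 11])
7 → pile 2 (tops now [5, 7])
14 → new pile 3 (tops now [5, 7, 14])
13 → pile 3 (tops now [5, 7, 13])
6 → pile 2 (tops now [5, 6, 13])
9 → pile 3 (tops now [5, 6, 9])
2 → pile 1 (tops now [2, 6, 9])
3 → pile 2 (tops now [2, 3, 9])
10 → new pile 4 (tops now [2, 3, 9, 10])
16 → new pile 5 (tops now [2, 3, 9, 10, 16])
15 → pile 5 (tops now [2, 3, 9, 10, 15])
17 → new pile 6 (tops now [2, 3, 9, 10, 15, 17])
12 → pile 5 (tops now [2, 3, 9, 10, 12, 17])
4 → pile 3 (tops now [2, 3, 4, 10, 12, 17])
1 → pile 1 (tops now [1, 3, 4, 10, 12, 17])
Six piles.

6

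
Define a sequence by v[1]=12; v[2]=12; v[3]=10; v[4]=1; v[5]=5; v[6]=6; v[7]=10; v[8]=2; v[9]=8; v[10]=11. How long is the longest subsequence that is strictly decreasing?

4

Let dp[i] be the longest strictly decreasing subsequence ending at i:
i:      1  2  3  4  5  6  7  8  9 10
v[i]:  12 12 10  1  5  6 10  2  8 11
dp:     1  1  2  3  3  3  2  4  3  2
Maximum is 4.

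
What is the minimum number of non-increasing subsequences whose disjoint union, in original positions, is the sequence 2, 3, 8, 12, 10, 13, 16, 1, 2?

6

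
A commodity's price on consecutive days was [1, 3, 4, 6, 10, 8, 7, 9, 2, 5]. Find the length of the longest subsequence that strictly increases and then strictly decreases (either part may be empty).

inc[i] = longest strictly increasing subsequence ending at i; dec[i] = longest strictly decreasing subsequence starting at i:
i:      1  2  3  4  5  6  7  8  9 10
a[i]:   1  3  4  6 10  8  7  9  2  5
inc:    1  2  3  4  5  5  5  6  2  4
dec:    1  2  2  2  4  3  2  2  1  1
Best peak at i=5 (value 10): inc=5, dec=4, length 5+4−1 = 8.

8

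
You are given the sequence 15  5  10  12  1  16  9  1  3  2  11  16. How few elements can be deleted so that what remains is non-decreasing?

7

Fewest deletions = n − (longest non-decreasing subsequence).
Patience tails:
15 → extends → [15]
5 → replaces 15 → [5]
10 → extends → [5, 10]
12 → extends → [5, 10, 12]
1 → replaces 5 → [1, 10, 12]
16 → extends → [1, 10, 12, 16]
9 → replaces 10 → [1, 9, 12, 16]
1 → replaces 9 → [1, 1, 12, 16]
3 → replaces 12 → [1, 1, 3, 16]
2 → replaces 3 → [1, 1, 2, 16]
11 → replaces 16 → [1, 1, 2, 11]
16 → extends → [1, 1, 2, 11, 16]
Longest non-decreasing subsequence has length 5, so deletions = 12 − 5 = 7.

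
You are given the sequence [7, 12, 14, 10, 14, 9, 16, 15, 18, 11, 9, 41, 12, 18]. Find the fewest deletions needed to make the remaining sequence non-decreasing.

7

Fewest deletions = n − (longest non-decreasing subsequence).
i:      1  2  3  4  5  6  7  8  9 10 11 12 13 14
a[i]:   7 12 14 10 14  9 16 15 18 11  9 41 12 18
dp:     1  2  3  2  4  2  5  5  6  3  3  7  4  7
max dp = 7, so deletions = 14 − 7 = 7.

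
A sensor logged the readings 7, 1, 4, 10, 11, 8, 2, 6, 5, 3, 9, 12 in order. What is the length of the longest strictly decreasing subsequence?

5

Let dp[i] be the longest strictly decreasing subsequence ending at i:
i:      1  2  3  4  5  6  7  8  9 10 11 12
a[i]:   7  1  4 10 11  8  2  6  5  3  9 12
dp:     1  2  2  1  1  2  3  3  4  5  2  1
Maximum is 5.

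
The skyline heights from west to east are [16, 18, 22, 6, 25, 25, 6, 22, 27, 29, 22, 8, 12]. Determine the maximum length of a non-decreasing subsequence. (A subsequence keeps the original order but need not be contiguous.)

7

Let dp[i] be the length of the longest such subsequence ending at index i:
i:      1  2  3  4  5  6  7  8  9 10 11 12 13
a[i]:  16 18 22  6 25 25  6 22 27 29 22  8 12
dp:     1  2  3  1  4  5  2  4  6  7  5  3  4
Maximum dp value is 7.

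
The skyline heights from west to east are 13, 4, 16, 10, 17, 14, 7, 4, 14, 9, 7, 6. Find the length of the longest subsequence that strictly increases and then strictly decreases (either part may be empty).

7

inc[i] = longest strictly increasing subsequence ending at i; dec[i] = longest strictly decreasing subsequence starting at i:
i:      1  2  3  4  5  6  7  8  9 10 11 12
a[i]:  13  4 16 10 17 14  7  4 14  9  7  6
inc:    1  1  2  2  3  3  2  1  3  3  2  2
dec:    5  1  5  4  5  4  2  1  4  3  2  1
Best peak at i=5 (value 17): inc=3, dec=5, length 3+5−1 = 7.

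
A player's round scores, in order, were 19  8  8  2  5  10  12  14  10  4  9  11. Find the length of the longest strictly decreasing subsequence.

4

Negate each value so 'decreasing' becomes 'increasing', then run patience tails on the negated sequence:
-19 → extends → [-19]
-8 → extends → [-19, -8]
-8 → already a tail → [-19, -8]
-2 → extends → [-19, -8, -2]
-5 → replaces -2 → [-19, -8, -5]
-10 → replaces -8 → [-19, -10, -5]
-12 → replaces -10 → [-19, -12, -5]
-14 → replaces -12 → [-19, -14, -5]
-10 → replaces -5 → [-19, -14, -10]
-4 → extends → [-19, -14, -10, -4]
-9 → replaces -4 → [-19, -14, -10, -9]
-11 → replaces -10 → [-19, -14, -11, -9]
Four tails, so the longest strictly decreasing subsequence of the original has length 4.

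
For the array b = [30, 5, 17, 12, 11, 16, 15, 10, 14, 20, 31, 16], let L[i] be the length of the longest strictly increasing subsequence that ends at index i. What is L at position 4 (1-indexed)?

dp[i] = 1 + max{dp[j] : j<i, b[j]<b[i]} (or 1 if no such j):
i:      1  2  3  4  5  6  7  8  9 10 11 12
b[i]:  30  5 17 12 11 16 15 10 14 20 31 16
dp:     1  1  2  2  2  3  3  2  3  4  5  4
At index 4 the value is 2.

2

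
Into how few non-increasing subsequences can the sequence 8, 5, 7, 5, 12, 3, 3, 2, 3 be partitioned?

Place each on the leftmost legal pile:
8 → new pile 1 (tops now [8])
5 → pile 1 (tops now [5])
7 → new pile 2 (tops now [5, 7])
5 → pile 1 (tops now [5, 7])
12 → new pile 3 (tops now [5, 7, 12])
3 → pile 1 (tops now [3, 7, 12])
3 → pile 1 (tops now [3, 7, 12])
2 → pile 1 (tops now [2, 7, 12])
3 → pile 2 (tops now [2, 3, 12])
Three piles.

3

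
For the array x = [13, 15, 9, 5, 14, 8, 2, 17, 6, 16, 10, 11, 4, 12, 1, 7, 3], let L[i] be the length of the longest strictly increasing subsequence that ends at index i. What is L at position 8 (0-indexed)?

2

dp[i] = 1 + max{dp[j] : j<i, x[j]<x[i]} (or 1 if no such j):
i:      0  1  2  3  4  5  6  7  8  9 10 11 12 13 14 15 16
x[i]:  13 15  9  5 14  8  2 17  6 16 10 11  4 12  1  7  3
dp:     1  2  1  1  2  2  1  3  2  3  3  4  2  5  1  3  2
At index 8 the value is 2.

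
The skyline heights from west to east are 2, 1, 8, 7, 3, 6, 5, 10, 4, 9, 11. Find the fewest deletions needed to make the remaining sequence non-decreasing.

Fewest deletions = n − (longest non-decreasing subsequence).
i:      1  2  3  4  5  6  7  8  9 10 11
a[i]:   2  1  8  7  3  6  5 10  4  9 11
dp:     1  1  2  2  2  3  3  4  3  4  5
max dp = 5, so deletions = 11 − 5 = 6.

6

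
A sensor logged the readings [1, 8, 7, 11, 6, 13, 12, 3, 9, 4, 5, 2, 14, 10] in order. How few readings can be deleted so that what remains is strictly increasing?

9

Fewest deletions = n − (longest strictly increasing subsequence).
Patience tails:
1 → extends → [1]
8 → extends → [1, 8]
7 → replaces 8 → [1, 7]
11 → extends → [1, 7, 11]
6 → replaces 7 → [1, 6, 11]
13 → extends → [1, 6, 11, 13]
12 → replaces 13 → [1, 6, 11, 12]
3 → replaces 6 → [1, 3, 11, 12]
9 → replaces 11 → [1, 3, 9, 12]
4 → replaces 9 → [1, 3, 4, 12]
5 → replaces 12 → [1, 3, 4, 5]
2 → replaces 3 → [1, 2, 4, 5]
14 → extends → [1, 2, 4, 5, 14]
10 → replaces 14 → [1, 2, 4, 5, 10]
Longest strictly increasing subsequence has length 5, so deletions = 14 − 5 = 9.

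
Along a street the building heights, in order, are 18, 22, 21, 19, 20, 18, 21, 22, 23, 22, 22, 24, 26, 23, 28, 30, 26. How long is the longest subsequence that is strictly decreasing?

Negate each value so 'decreasing' becomes 'increasing', then run patience tails on the negated sequence:
-18 → extends → [-18]
-22 → replaces -18 → [-22]
-21 → extends → [-22, -21]
-19 → extends → [-22, -21, -19]
-20 → replaces -19 → [-22, -21, -20]
-18 → extends → [-22, -21, -20, -18]
-21 → already a tail → [-22, -21, -20, -18]
-22 → already a tail → [-22, -21, -20, -18]
-23 → replaces -22 → [-23, -21, -20, -18]
-22 → replaces -21 → [-23, -22, -20, -18]
-22 → already a tail → [-23, -22, -20, -18]
-24 → replaces -23 → [-24, -22, -20, -18]
-26 → replaces -24 → [-26, -22, -20, -18]
-23 → replaces -22 → [-26, -23, -20, -18]
-28 → replaces -26 → [-28, -23, -20, -18]
-30 → replaces -28 → [-30, -23, -20, -18]
-26 → replaces -23 → [-30, -26, -20, -18]
Four tails, so the longest strictly decreasing subsequence of the original has length 4.

4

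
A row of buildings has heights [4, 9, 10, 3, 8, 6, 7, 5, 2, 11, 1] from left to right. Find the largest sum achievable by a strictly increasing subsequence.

Let S[i] be the best sum of a strictly increasing subsequence ending at i:
i:      1  2  3  4  5  6  7  8  9 10 11
a[i]:   4  9 10  3  8  6  7  5  2 11  1
S:      4 13 23  3 12 10 17  9  2 34  1
Maximum is 34 (e.g. 4 + 9 + 10 + 11).

34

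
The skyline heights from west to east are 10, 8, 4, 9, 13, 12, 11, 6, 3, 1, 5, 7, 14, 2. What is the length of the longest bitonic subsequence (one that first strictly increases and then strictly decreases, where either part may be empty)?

inc[i] = longest strictly increasing subsequence ending at i; dec[i] = longest strictly decreasing subsequence starting at i:
i:      1  2  3  4  5  6  7  8  9 10 11 12 13 14
a[i]:  10  8  4  9 13 12 11  6  3  1  5  7 14  2
inc:    1  1  1  2  3  3  3  2  1  1  2  3  4  2
dec:    5  4  3  4  6  5  4  3  2  1  2  2  2  1
Best peak at i=5 (value 13): inc=3, dec=6, length 3+6−1 = 8.

8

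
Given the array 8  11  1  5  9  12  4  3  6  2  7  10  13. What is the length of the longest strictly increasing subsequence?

Let dp[i] be the length of the longest such subsequence ending at index i:
i:      1  2  3  4  5  6  7  8  9 10 11 12 13
a[i]:   8 11  1  5  9 12  4  3  6  2  7 10 13
dp:     1  2  1  2  3  4  2  2  3  2  4  5  6
Maximum dp value is 6.

6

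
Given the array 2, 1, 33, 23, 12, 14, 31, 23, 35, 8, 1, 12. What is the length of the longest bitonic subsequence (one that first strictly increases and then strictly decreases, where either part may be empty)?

7

inc[i] = longest strictly increasing subsequence ending at i; dec[i] = longest strictly decreasing subsequence starting at i:
i:      1  2  3  4  5  6  7  8  9 10 11 12
a[i]:   2  1 33 23 12 14 31 23 35  8  1 12
inc:    1  1  2  2  2  3  4  4  5  2  1  3
dec:    2  1  5  4  3  3  4  3  3  2  1  1
Best peak at i=7 (value 31): inc=4, dec=4, length 4+4−1 = 7.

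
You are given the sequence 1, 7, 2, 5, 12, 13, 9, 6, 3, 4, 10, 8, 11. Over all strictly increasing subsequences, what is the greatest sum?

Let S[i] be the best sum of a strictly increasing subsequence ending at i:
i:      1  2  3  4  5  6  7  8  9 10 11 12 13
a[i]:   1  7  2  5 12 13  9  6  3  4 10  8 11
S:      1  8  3  8 20 33 17 14  6 10 27 22 38
Maximum is 38 (e.g. 1 + 2 + 5 + 9 + 10 + 11).

38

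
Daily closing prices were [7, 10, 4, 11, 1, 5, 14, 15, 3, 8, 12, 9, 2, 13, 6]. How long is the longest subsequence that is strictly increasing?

Track the smallest tail for each achievable length (strict):
7 → extends → [7]
10 → extends → [7, 10]
4 → replaces 7 → [4, 10]
11 → extends → [4, 10, 11]
1 → replaces 4 → [1, 10, 11]
5 → replaces 10 → [1, 5, 11]
14 → extends → [1, 5, 11, 14]
15 → extends → [1, 5, 11, 14, 15]
3 → replaces 5 → [1, 3, 11, 14, 15]
8 → replaces 11 → [1, 3, 8, 14, 15]
12 → replaces 14 → [1, 3, 8, 12, 15]
9 → replaces 12 → [1, 3, 8, 9, 15]
2 → replaces 3 → [1, 2, 8, 9, 15]
13 → replaces 15 → [1, 2, 8, 9, 13]
6 → replaces 8 → [1, 2, 6, 9, 13]
Five tails, so the longest strictly increasing subsequence has length 5 (e.g. 7, 10, 11, 14, 15).

5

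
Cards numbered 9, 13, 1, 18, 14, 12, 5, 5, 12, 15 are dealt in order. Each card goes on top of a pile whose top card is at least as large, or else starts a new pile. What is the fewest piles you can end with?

4

Place each on the leftmost legal pile:
9 → new pile 1 (tops now [9])
13 → new pile 2 (tops now [9, 13])
1 → pile 1 (tops now [1, 13])
18 → new pile 3 (tops now [1, 13, 18])
14 → pile 3 (tops now [1, 13, 14])
12 → pile 2 (tops now [1, 12, 14])
5 → pile 2 (tops now [1, 5, 14])
5 → pile 2 (tops now [1, 5, 14])
12 → pile 3 (tops now [1, 5, 12])
15 → new pile 4 (tops now [1, 5, 12, 15])
Four piles.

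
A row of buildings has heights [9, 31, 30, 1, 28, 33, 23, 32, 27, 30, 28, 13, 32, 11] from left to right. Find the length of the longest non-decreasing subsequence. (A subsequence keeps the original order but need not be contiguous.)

Track the smallest tail for each achievable length (allowing ties):
9 → extends → [9]
31 → extends → [9, 31]
30 → replaces 31 → [9, 30]
1 → replaces 9 → [1, 30]
28 → replaces 30 → [1, 28]
33 → extends → [1, 28, 33]
23 → replaces 28 → [1, 23, 33]
32 → replaces 33 → [1, 23, 32]
27 → replaces 32 → [1, 23, 27]
30 → extends → [1, 23, 27, 30]
28 → replaces 30 → [1, 23, 27, 28]
13 → replaces 23 → [1, 13, 27, 28]
32 → extends → [1, 13, 27, 28, 32]
11 → replaces 13 → [1, 11, 27, 28, 32]
Five tails, so the longest non-decreasing subsequence has length 5 (e.g. 9, 23, 27, 30, 32).

5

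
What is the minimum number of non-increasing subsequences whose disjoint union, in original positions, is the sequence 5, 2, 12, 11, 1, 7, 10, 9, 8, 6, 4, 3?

3

Place each on the leftmost legal pile:
5 → new pile 1 (tops now [5])
2 → pile 1 (tops now [2])
12 → new pile 2 (tops now [2, 12])
11 → pile 2 (tops now [2, 11])
1 → pile 1 (tops now [1, 11])
7 → pile 2 (tops now [1, 7])
10 → new pile 3 (tops now [1, 7, 10])
9 → pile 3 (tops now [1, 7, 9])
8 → pile 3 (tops now [1, 7, 8])
6 → pile 2 (tops now [1, 6, 8])
4 → pile 2 (tops now [1, 4, 8])
3 → pile 2 (tops now [1, 3, 8])
Three piles.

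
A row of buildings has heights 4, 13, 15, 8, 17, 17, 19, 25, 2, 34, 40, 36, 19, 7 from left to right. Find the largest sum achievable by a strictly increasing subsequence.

Let S[i] be the best sum of a strictly increasing subsequence ending at i:
i:       1   2   3   4   5   6   7   8   9  10  11  12  13  14
a[i]:    4  13  15   8  17  17  19  25   2  34  40  36  19   7
S:       4  17  32  12  49  49  68  93   2 127 167 163  68  11
Maximum is 167 (e.g. 4 + 13 + 15 + 17 + 19 + 25 + 34 + 40).

167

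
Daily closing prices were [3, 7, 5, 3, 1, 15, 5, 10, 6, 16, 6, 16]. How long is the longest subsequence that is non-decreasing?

Track the smallest tail for each achievable length (allowing ties):
3 → extends → [3]
7 → extends → [3, 7]
5 → replaces 7 → [3, 5]
3 → replaces 5 → [3, 3]
1 → replaces 3 → [1, 3]
15 → extends → [1, 3, 15]
5 → replaces 15 → [1, 3, 5]
10 → extends → [1, 3, 5, 10]
6 → replaces 10 → [1, 3, 5, 6]
16 → extends → [1, 3, 5, 6, 16]
6 → replaces 16 → [1, 3, 5, 6, 6]
16 → extends → [1, 3, 5, 6, 6, 16]
Six tails, so the longest non-decreasing subsequence has length 6 (e.g. 3, 5, 5, 10, 16, 16).

6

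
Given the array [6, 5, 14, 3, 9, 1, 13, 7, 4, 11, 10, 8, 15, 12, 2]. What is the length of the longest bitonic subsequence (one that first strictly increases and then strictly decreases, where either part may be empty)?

inc[i] = longest strictly increasing subsequence ending at i; dec[i] = longest strictly decreasing subsequence starting at i:
i:      1  2  3  4  5  6  7  8  9 10 11 12 13 14 15
a[i]:   6  5 14  3  9  1 13  7  4 11 10  8 15 12  2
inc:    1  1  2  1  2  1  3  2  2  3  3  3  4  4  2
dec:    4  3  6  2  4  1  5  3  2  4  3  2  3  2  1
Best peak at i=3 (value 14): inc=2, dec=6, length 2+6−1 = 7.

7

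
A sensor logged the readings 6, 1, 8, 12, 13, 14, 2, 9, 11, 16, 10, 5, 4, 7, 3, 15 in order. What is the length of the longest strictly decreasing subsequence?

6

Negate each value so 'decreasing' becomes 'increasing', then run patience tails on the negated sequence:
-6 → extends → [-6]
-1 → extends → [-6, -1]
-8 → replaces -6 → [-8, -1]
-12 → replaces -8 → [-12, -1]
-13 → replaces -12 → [-13, -1]
-14 → replaces -13 → [-14, -1]
-2 → replaces -1 → [-14, -2]
-9 → replaces -2 → [-14, -9]
-11 → replaces -9 → [-14, -11]
-16 → replaces -14 → [-16, -11]
-10 → extends → [-16, -11, -10]
-5 → extends → [-16, -11, -10, -5]
-4 → extends → [-16, -11, -10, -5, -4]
-7 → replaces -5 → [-16, -11, -10, -7, -4]
-3 → extends → [-16, -11, -10, -7, -4, -3]
-15 → replaces -11 → [-16, -15, -10, -7, -4, -3]
Six tails, so the longest strictly decreasing subsequence of the original has length 6.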